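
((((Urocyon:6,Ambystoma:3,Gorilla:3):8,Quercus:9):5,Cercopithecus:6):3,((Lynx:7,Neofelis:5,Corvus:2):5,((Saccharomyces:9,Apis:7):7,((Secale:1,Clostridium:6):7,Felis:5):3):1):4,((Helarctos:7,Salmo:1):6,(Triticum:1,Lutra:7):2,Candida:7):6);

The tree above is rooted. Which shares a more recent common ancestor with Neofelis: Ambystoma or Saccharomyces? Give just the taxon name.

Saccharomyces

The MRCA of Neofelis and Saccharomyces subtends ((Lynx,Neofelis,Corvus),((Saccharomyces,Apis),((Secale,Clostridium),Felis))) (8 taxa).
The MRCA of Neofelis and Ambystoma is the root, subtending the entire tree (18 taxa).
The first is nested inside the second, so Neofelis shares a more recent common ancestor with Saccharomyces.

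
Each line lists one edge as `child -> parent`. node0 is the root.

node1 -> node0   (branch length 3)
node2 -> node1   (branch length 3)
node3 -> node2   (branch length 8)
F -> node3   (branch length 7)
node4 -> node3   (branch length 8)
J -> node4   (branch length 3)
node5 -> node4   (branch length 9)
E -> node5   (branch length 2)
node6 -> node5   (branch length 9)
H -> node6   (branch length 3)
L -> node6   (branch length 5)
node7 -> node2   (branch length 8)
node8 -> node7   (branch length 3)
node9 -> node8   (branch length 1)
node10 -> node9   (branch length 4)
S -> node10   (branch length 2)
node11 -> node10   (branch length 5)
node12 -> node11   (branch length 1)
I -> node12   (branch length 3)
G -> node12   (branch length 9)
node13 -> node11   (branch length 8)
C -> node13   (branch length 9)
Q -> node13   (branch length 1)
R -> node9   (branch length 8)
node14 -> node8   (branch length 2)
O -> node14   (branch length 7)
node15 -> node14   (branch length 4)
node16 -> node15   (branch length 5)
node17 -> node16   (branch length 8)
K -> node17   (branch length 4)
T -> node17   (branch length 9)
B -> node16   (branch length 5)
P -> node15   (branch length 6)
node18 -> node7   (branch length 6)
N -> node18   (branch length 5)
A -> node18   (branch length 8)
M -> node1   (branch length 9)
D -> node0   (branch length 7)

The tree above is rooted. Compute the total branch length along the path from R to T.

37

The path runs R → … → MRCA → … → T; the MRCA is the node subtending (((S,((I,G),(C,Q))),R),(O,(((K,T),B),P))).
Branch lengths along that path: 8 + 1 + 2 + 4 + 5 + 8 + 9 = 37.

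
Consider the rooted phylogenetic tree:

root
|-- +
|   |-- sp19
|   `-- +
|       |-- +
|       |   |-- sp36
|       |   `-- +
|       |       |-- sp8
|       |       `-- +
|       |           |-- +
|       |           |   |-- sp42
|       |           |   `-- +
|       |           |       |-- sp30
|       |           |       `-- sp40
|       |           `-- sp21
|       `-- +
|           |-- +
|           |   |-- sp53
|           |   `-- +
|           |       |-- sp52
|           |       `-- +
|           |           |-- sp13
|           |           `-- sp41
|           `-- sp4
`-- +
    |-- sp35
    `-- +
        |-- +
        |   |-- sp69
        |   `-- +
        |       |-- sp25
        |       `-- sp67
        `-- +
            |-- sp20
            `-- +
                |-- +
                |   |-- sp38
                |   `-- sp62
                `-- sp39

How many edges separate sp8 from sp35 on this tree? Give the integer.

The MRCA of sp8 and sp35 is the root of the tree.
From sp8 up to that node: 5 branches. From sp35 up to the same node: 2 branches. Total: 5 + 2 = 7.

7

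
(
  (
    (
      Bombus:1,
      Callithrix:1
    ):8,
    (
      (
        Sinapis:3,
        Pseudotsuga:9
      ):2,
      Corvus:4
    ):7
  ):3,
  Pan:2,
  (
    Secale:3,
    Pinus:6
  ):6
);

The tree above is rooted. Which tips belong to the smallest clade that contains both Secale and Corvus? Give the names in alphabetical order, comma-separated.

Bombus, Callithrix, Corvus, Pan, Pinus, Pseudotsuga, Secale, Sinapis

Tracing Secale: it sits inside (Secale,Pinus).
Tracing Corvus: it sits inside ((Sinapis,Pseudotsuga),Corvus).
The smallest clade enclosing both is the whole tree (their MRCA is the root), so the answer is all 8 tips in alphabetical order.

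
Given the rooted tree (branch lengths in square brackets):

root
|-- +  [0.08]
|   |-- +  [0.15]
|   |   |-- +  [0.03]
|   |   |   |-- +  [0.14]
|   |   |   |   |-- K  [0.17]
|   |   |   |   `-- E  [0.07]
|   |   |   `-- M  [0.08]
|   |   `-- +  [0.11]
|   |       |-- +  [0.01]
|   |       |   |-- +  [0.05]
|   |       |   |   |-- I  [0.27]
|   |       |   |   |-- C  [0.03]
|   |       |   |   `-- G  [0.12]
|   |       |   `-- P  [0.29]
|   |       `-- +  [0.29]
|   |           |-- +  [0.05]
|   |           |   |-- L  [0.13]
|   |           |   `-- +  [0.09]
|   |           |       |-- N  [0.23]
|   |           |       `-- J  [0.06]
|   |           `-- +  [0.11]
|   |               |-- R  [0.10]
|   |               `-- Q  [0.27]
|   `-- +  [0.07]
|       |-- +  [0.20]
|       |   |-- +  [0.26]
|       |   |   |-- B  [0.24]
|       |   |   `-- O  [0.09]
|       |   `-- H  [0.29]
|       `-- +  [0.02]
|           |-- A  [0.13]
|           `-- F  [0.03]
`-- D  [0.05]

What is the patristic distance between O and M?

0.88

The path runs O → … → MRCA → … → M; the MRCA is the node subtending ((((K,E),M),(((I,C,G),P),((L,(N,J)),(R,Q)))),(((B,O),H),(A,F))).
Branch lengths along that path: 0.09 + 0.26 + 0.20 + 0.07 + 0.15 + 0.03 + 0.08 = 0.88.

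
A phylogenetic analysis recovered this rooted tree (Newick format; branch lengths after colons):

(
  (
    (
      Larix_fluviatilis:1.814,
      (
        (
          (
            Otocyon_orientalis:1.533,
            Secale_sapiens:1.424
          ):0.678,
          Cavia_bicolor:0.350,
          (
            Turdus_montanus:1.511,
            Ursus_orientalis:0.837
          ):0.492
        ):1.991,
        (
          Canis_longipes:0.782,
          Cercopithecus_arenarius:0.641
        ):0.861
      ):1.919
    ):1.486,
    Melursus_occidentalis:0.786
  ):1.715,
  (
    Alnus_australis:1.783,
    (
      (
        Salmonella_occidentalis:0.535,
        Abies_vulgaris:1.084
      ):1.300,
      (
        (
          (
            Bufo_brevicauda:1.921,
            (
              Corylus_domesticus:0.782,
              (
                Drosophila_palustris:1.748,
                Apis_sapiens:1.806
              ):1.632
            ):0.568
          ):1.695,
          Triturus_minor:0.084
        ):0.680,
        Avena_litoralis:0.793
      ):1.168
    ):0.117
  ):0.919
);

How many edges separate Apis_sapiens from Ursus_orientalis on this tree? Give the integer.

The MRCA of Apis_sapiens and Ursus_orientalis is the root of the tree.
From Apis_sapiens up to that node: 8 branches. From Ursus_orientalis up to the same node: 6 branches. Total: 8 + 6 = 14.

14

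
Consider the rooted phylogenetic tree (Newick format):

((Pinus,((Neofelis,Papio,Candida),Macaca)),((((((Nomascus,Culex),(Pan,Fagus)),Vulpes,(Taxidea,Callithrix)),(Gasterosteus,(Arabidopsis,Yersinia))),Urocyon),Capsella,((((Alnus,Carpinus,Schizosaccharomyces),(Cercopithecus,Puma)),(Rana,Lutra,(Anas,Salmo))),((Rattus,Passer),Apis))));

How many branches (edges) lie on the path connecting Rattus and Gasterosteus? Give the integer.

8

The MRCA of Rattus and Gasterosteus is the node subtending ((((((Nomascus,Culex),(Pan,Fagus)),Vulpes,(Taxidea,Callithrix)),(Gasterosteus,(Arabidopsis,Yersinia))),Urocyon),Capsella,((((Alnus,Carpinus,Schizosaccharomyces),(Cercopithecus,Puma)),(Rana,Lutra,(Anas,Salmo))),((Rattus,Passer),Apis))).
From Rattus up to that node: 4 branches. From Gasterosteus up to the same node: 4 branches. Total: 4 + 4 = 8.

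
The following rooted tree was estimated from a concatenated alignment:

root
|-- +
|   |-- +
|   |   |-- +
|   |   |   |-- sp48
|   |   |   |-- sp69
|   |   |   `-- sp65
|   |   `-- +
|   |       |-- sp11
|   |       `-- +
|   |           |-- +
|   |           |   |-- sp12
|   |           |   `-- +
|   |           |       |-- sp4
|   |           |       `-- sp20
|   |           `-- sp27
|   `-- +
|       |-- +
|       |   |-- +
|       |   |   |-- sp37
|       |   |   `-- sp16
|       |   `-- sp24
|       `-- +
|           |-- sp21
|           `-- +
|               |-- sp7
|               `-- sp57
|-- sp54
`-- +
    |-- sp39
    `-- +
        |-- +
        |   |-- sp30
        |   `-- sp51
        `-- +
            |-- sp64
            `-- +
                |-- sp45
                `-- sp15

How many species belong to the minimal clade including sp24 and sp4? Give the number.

The MRCA of sp24 and sp4 is the node subtending (((sp48,sp69,sp65),(sp11,((sp12,(sp4,sp20)),sp27))),(((sp37,sp16),sp24),(sp21,(sp7,sp57)))).
That clade contains 14 terminal taxa: sp11, sp12, sp16, sp20, sp21, sp24, sp27, sp37, sp4, sp48, sp57, sp65, sp69, sp7.

14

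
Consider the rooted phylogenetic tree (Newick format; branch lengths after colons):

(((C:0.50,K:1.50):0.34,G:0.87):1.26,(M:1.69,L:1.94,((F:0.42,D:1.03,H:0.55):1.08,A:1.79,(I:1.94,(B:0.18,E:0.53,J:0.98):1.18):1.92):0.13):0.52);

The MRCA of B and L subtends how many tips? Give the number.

The MRCA of B and L is the node subtending (M,L,((F,D,H),A,(I,(B,E,J)))).
That clade contains 10 terminal taxa: A, B, D, E, F, H, I, J, L, M.

10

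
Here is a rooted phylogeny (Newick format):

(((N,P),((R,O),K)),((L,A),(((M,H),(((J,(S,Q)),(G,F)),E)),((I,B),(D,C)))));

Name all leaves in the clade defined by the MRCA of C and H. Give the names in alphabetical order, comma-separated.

Tracing C: it sits inside (D,C).
Tracing H: it sits inside (M,H).
The smallest clade enclosing both is (((M,H),(((J,(S,Q)),(G,F)),E)),((I,B),(D,C))); the answer is its 12 terminal taxa in alphabetical order.

B, C, D, E, F, G, H, I, J, M, Q, S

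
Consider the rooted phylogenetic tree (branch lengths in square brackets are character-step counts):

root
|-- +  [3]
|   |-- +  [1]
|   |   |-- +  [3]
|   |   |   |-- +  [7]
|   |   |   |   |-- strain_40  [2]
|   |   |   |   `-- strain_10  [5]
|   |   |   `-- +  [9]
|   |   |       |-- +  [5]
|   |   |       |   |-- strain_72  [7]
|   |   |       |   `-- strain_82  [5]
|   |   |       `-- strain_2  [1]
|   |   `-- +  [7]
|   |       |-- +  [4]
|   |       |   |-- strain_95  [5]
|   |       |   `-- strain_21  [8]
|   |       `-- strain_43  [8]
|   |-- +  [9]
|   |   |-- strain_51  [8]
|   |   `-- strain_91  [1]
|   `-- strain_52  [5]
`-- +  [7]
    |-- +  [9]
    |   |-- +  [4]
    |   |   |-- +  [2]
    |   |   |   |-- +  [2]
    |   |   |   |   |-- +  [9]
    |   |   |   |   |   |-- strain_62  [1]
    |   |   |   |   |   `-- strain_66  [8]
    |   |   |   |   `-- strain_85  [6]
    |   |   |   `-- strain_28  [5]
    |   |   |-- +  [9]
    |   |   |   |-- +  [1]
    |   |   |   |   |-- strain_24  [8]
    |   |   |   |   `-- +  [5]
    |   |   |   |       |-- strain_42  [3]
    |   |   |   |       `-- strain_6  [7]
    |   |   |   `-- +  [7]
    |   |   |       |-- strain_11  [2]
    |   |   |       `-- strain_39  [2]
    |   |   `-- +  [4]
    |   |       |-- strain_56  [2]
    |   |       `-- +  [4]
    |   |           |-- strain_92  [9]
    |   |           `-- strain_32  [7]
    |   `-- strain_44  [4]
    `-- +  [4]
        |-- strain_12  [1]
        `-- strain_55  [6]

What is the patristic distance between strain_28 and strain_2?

44

The path runs strain_28 → … → MRCA → … → strain_2; the MRCA is the root of the tree.
Branch lengths along that path: 5 + 2 + 4 + 9 + 7 + 3 + 1 + 3 + 9 + 1 = 44.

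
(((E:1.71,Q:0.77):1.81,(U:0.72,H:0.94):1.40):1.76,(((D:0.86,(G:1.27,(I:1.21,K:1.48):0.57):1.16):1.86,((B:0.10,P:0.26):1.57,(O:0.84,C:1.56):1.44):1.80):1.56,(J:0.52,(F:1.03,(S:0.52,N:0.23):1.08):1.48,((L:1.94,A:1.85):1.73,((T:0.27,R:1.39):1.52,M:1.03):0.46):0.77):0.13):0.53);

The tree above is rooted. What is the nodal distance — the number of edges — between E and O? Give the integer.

8

The MRCA of E and O is the root of the tree.
From E up to that node: 3 branches. From O up to the same node: 5 branches. Total: 3 + 5 = 8.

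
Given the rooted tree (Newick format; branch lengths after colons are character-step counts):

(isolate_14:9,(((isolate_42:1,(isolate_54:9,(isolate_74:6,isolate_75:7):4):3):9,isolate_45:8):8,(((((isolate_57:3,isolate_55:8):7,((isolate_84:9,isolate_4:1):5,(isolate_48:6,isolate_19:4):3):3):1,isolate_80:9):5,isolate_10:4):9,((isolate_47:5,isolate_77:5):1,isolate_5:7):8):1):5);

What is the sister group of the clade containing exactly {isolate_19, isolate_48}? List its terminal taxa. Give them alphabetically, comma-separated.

The clade containing exactly {isolate_19, isolate_48} attaches to the tree at the node subtending ((isolate_84,isolate_4),(isolate_48,isolate_19)).
The other lineage descending from that same node — the sister group — is (isolate_84,isolate_4); its 2 tips in alphabetical order are the answer.

isolate_4, isolate_84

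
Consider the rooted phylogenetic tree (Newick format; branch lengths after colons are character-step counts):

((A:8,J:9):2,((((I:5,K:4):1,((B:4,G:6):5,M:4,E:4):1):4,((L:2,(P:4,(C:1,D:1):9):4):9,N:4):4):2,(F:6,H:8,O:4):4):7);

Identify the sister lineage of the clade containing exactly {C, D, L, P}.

The clade containing exactly {C, D, L, P} attaches to the tree at the node subtending ((L,(P,(C,D))),N).
The other lineage descending from that same node — the sister group — is the single tip N.

N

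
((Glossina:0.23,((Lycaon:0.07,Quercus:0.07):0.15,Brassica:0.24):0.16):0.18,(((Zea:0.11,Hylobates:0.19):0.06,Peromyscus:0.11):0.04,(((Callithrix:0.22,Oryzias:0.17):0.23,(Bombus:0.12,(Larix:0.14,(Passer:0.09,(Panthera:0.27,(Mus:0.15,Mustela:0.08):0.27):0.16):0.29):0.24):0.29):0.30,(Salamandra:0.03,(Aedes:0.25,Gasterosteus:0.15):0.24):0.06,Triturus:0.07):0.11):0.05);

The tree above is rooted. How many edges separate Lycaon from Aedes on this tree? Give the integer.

9

The MRCA of Lycaon and Aedes is the root of the tree.
From Lycaon up to that node: 4 branches. From Aedes up to the same node: 5 branches. Total: 4 + 5 = 9.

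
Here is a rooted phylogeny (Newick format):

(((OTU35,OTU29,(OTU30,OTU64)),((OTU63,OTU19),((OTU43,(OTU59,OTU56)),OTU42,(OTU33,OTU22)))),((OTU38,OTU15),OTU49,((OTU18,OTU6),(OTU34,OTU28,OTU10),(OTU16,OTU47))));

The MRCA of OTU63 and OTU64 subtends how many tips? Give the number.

12

The MRCA of OTU63 and OTU64 is the node subtending ((OTU35,OTU29,(OTU30,OTU64)),((OTU63,OTU19),((OTU43,(OTU59,OTU56)),OTU42,(OTU33,OTU22)))).
That clade contains 12 terminal taxa: OTU19, OTU22, OTU29, OTU30, OTU33, OTU35, OTU42, OTU43, OTU56, OTU59, OTU63, OTU64.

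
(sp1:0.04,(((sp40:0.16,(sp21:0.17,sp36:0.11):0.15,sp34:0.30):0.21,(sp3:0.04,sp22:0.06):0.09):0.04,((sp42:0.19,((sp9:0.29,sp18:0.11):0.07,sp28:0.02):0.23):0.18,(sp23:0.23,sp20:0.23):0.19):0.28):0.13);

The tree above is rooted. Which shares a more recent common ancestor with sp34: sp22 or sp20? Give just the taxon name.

The MRCA of sp34 and sp22 subtends ((sp40,(sp21,sp36),sp34),(sp3,sp22)) (6 taxa).
The MRCA of sp34 and sp20 subtends (((sp40,(sp21,sp36),sp34),(sp3,sp22)),((sp42,((sp9,sp18),sp28)),(sp23,sp20))) (12 taxa).
The first is nested inside the second, so sp34 shares a more recent common ancestor with sp22.

sp22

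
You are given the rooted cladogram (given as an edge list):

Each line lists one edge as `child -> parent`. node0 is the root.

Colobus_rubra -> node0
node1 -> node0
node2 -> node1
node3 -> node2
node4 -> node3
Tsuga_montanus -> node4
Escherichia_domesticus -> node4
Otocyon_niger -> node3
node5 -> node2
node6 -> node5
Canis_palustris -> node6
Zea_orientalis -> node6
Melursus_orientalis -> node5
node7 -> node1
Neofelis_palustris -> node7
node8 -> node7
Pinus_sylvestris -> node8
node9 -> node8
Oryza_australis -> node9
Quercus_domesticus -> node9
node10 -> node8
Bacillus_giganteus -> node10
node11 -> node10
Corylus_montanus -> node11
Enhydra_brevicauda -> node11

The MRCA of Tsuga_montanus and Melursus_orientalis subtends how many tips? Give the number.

6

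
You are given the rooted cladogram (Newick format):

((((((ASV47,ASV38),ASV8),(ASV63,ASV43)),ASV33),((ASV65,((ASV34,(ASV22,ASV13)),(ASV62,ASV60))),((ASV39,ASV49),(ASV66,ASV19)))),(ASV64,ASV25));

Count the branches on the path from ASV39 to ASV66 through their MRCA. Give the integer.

4

The MRCA of ASV39 and ASV66 is the node subtending ((ASV39,ASV49),(ASV66,ASV19)).
From ASV39 up to that node: 2 branches. From ASV66 up to the same node: 2 branches. Total: 2 + 2 = 4.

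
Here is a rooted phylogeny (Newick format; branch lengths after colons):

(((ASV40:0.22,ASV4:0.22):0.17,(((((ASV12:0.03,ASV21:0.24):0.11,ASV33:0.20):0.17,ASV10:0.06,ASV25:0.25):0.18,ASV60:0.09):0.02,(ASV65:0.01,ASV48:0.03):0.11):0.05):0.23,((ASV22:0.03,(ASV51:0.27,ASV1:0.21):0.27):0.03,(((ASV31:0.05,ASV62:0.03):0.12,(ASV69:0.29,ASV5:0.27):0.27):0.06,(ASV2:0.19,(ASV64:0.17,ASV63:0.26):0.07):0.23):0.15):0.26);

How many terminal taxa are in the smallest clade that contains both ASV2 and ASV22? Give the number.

10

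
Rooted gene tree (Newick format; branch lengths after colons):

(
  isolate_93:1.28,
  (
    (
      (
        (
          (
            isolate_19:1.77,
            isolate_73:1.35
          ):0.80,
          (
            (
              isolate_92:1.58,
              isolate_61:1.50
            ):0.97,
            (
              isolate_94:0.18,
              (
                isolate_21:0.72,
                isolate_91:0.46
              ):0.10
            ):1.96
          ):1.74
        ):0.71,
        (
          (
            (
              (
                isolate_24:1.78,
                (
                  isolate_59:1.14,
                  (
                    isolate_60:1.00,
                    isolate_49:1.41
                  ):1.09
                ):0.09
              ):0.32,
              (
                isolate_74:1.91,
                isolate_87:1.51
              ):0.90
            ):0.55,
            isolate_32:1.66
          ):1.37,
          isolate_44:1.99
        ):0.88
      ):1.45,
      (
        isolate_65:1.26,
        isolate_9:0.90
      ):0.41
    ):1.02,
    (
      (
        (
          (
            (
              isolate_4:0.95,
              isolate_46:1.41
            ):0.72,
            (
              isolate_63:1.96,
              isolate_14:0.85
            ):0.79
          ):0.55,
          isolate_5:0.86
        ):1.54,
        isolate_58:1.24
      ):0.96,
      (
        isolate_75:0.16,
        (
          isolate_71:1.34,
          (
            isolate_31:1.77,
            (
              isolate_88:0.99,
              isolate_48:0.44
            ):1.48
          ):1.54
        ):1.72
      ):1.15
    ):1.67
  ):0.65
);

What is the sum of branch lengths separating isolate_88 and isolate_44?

13.89

The path runs isolate_88 → … → MRCA → … → isolate_44; the MRCA is the node subtending (((((isolate_19,isolate_73),((isolate_92,isolate_61),(isolate_94,(isolate_21,isolate_91)))),((((isolate_24,(isolate_59,(isolate_60,isolate_49))),(isolate_74,isolate_87)),isolate_32),isolate_44)),(isolate_65,isolate_9)),(((((isolate_4,isolate_46),(isolate_63,isolate_14)),isolate_5),isolate_58),(isolate_75,(isolate_71,(isolate_31,(isolate_88,isolate_48)))))).
Branch lengths along that path: 0.99 + 1.48 + 1.54 + 1.72 + 1.15 + 1.67 + 1.02 + 1.45 + 0.88 + 1.99 = 13.89.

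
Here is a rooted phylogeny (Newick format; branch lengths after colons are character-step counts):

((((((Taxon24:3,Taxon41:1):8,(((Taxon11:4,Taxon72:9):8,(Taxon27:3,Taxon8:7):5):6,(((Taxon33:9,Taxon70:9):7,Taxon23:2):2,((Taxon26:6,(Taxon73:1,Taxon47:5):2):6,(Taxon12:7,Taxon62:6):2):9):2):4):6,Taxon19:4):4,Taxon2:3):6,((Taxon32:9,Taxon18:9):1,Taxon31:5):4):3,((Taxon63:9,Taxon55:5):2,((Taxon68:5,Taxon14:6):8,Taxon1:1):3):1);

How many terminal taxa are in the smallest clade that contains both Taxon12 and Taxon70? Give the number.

8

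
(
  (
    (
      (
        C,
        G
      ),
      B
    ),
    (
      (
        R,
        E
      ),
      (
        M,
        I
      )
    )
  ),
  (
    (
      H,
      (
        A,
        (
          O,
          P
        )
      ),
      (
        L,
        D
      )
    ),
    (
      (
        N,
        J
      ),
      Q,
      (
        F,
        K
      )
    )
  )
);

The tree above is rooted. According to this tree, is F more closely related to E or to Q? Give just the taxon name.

The MRCA of F and Q subtends ((N,J),Q,(F,K)) (5 taxa).
The MRCA of F and E is the root, subtending the entire tree (18 taxa).
The first is nested inside the second, so F shares a more recent common ancestor with Q.

Q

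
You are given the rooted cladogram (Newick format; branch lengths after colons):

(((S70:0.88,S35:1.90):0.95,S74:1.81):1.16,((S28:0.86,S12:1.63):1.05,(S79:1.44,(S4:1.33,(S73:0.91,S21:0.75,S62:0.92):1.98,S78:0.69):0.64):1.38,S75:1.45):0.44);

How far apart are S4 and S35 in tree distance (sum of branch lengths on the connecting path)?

7.80

The path runs S4 → … → MRCA → … → S35; the MRCA is the root of the tree.
Branch lengths along that path: 1.33 + 0.64 + 1.38 + 0.44 + 1.16 + 0.95 + 1.90 = 7.80.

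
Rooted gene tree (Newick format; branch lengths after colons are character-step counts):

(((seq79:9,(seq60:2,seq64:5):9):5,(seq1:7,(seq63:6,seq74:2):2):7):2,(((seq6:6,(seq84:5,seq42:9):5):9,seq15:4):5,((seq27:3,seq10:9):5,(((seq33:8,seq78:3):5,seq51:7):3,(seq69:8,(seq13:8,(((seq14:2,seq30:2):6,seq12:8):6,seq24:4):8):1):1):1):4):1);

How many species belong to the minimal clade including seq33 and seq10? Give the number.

11

The MRCA of seq33 and seq10 is the node subtending ((seq27,seq10),(((seq33,seq78),seq51),(seq69,(seq13,(((seq14,seq30),seq12),seq24))))).
That clade contains 11 terminal taxa: seq10, seq12, seq13, seq14, seq24, seq27, seq30, seq33, seq51, seq69, seq78.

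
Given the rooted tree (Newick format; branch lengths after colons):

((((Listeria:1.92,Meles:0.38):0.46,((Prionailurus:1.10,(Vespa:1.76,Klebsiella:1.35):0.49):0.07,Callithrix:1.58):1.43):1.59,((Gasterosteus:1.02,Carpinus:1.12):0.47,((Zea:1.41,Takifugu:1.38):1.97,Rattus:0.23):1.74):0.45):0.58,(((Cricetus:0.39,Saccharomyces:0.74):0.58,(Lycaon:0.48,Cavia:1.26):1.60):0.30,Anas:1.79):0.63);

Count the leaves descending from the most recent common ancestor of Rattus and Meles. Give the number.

The MRCA of Rattus and Meles is the node subtending (((Listeria,Meles),((Prionailurus,(Vespa,Klebsiella)),Callithrix)),((Gasterosteus,Carpinus),((Zea,Takifugu),Rattus))).
That clade contains 11 terminal taxa: Callithrix, Carpinus, Gasterosteus, Klebsiella, Listeria, Meles, Prionailurus, Rattus, Takifugu, Vespa, Zea.

11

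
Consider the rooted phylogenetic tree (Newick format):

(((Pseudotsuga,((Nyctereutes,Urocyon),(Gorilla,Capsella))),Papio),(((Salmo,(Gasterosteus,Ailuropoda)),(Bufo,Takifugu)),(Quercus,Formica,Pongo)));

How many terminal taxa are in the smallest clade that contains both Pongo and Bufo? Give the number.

The MRCA of Pongo and Bufo is the node subtending (((Salmo,(Gasterosteus,Ailuropoda)),(Bufo,Takifugu)),(Quercus,Formica,Pongo)).
That clade contains 8 terminal taxa: Ailuropoda, Bufo, Formica, Gasterosteus, Pongo, Quercus, Salmo, Takifugu.

8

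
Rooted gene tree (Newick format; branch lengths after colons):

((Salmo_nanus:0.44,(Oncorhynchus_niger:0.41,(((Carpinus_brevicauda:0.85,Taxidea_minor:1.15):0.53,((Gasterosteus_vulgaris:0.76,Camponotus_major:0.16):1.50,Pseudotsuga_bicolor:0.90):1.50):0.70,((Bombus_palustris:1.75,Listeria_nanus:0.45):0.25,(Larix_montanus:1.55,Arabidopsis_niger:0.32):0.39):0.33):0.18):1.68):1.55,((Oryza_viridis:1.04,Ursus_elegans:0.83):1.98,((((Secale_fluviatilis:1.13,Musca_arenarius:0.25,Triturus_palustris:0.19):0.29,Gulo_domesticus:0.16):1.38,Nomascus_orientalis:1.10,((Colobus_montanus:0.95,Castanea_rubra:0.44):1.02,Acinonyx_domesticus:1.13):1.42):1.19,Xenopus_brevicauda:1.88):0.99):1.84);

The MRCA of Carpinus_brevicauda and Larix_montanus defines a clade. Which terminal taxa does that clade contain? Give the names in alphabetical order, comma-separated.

Tracing Carpinus_brevicauda: it sits inside (Carpinus_brevicauda,Taxidea_minor).
Tracing Larix_montanus: it sits inside (Larix_montanus,Arabidopsis_niger).
The smallest clade enclosing both is (((Carpinus_brevicauda,Taxidea_minor),((Gasterosteus_vulgaris,Camponotus_major),Pseudotsuga_bicolor)),((Bombus_palustris,Listeria_nanus),(Larix_montanus,Arabidopsis_niger))); the answer is its 9 terminal taxa in alphabetical order.

Arabidopsis_niger, Bombus_palustris, Camponotus_major, Carpinus_brevicauda, Gasterosteus_vulgaris, Larix_montanus, Listeria_nanus, Pseudotsuga_bicolor, Taxidea_minor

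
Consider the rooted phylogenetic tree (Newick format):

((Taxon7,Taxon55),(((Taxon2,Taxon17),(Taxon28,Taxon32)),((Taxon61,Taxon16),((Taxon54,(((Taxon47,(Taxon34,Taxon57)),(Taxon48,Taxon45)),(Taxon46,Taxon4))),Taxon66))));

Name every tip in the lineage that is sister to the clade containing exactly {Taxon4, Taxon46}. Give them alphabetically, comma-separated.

The clade containing exactly {Taxon4, Taxon46} attaches to the tree at the node subtending (((Taxon47,(Taxon34,Taxon57)),(Taxon48,Taxon45)),(Taxon46,Taxon4)).
The other lineage descending from that same node — the sister group — is ((Taxon47,(Taxon34,Taxon57)),(Taxon48,Taxon45)); its 5 tips in alphabetical order are the answer.

Taxon34, Taxon45, Taxon47, Taxon48, Taxon57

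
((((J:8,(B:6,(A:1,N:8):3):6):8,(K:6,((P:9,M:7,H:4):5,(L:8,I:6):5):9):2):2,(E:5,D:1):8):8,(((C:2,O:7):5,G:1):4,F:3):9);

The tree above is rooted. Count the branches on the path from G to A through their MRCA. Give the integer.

9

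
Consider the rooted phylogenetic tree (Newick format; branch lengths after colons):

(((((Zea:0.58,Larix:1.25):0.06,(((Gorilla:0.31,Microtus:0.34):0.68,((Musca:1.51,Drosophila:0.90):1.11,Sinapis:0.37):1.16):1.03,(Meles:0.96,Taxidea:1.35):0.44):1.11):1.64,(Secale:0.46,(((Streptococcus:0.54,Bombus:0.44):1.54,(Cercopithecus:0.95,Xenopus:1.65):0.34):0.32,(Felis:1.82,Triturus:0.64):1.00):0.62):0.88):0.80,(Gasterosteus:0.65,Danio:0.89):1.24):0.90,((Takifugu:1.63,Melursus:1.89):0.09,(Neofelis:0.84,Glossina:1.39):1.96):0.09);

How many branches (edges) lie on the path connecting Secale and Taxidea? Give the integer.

6

The MRCA of Secale and Taxidea is the node subtending (((Zea,Larix),(((Gorilla,Microtus),((Musca,Drosophila),Sinapis)),(Meles,Taxidea))),(Secale,(((Streptococcus,Bombus),(Cercopithecus,Xenopus)),(Felis,Triturus)))).
From Secale up to that node: 2 branches. From Taxidea up to the same node: 4 branches. Total: 2 + 4 = 6.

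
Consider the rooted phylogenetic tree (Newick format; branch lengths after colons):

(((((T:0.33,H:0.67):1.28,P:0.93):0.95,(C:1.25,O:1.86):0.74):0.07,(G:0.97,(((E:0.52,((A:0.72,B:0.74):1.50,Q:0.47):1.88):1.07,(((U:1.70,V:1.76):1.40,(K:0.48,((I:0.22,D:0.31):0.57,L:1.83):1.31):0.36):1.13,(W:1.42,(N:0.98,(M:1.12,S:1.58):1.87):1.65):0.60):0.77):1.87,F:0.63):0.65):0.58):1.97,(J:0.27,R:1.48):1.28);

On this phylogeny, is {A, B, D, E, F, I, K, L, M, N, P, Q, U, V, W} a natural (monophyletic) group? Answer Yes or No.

The MRCA of the listed taxa subtends ((((T,H),P),(C,O)),(G,(((E,((A,B),Q)),(((U,V),(K,((I,D),L))),(W,(N,(M,S))))),F))).
That clade also contains C, G, H, O, S, T, which are not in the proposed group, so the group is not monophyletic.

No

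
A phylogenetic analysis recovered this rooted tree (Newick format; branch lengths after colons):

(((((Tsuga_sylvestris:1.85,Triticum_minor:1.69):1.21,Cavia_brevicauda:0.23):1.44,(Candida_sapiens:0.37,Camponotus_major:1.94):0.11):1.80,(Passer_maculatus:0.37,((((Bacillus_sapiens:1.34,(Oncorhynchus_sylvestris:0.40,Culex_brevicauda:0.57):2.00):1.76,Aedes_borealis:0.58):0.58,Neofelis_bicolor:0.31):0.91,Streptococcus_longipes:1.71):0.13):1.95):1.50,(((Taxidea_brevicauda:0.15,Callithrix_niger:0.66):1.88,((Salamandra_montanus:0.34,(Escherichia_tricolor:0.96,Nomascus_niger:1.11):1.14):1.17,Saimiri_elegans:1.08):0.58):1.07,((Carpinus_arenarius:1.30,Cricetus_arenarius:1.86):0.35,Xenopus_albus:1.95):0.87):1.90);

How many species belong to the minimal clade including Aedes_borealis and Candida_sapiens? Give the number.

The MRCA of Aedes_borealis and Candida_sapiens is the node subtending ((((Tsuga_sylvestris,Triticum_minor),Cavia_brevicauda),(Candida_sapiens,Camponotus_major)),(Passer_maculatus,((((Bacillus_sapiens,(Oncorhynchus_sylvestris,Culex_brevicauda)),Aedes_borealis),Neofelis_bicolor),Streptococcus_longipes))).
That clade contains 12 terminal taxa: Aedes_borealis, Bacillus_sapiens, Camponotus_major, Candida_sapiens, Cavia_brevicauda, Culex_brevicauda, Neofelis_bicolor, Oncorhynchus_sylvestris, Passer_maculatus, Streptococcus_longipes, Triticum_minor, Tsuga_sylvestris.

12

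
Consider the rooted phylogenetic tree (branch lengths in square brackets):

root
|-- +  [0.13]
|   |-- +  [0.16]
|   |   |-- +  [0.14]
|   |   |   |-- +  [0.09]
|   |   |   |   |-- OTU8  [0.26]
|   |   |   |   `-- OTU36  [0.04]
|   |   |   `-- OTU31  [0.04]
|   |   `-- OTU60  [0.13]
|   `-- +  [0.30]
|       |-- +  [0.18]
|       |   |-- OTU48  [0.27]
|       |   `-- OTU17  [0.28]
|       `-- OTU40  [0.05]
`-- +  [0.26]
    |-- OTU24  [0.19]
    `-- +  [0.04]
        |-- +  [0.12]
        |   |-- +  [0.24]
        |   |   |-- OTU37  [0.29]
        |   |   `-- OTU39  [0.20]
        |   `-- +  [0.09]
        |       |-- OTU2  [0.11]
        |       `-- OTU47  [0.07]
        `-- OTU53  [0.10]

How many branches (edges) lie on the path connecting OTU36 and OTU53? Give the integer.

The MRCA of OTU36 and OTU53 is the root of the tree.
From OTU36 up to that node: 5 branches. From OTU53 up to the same node: 3 branches. Total: 5 + 3 = 8.

8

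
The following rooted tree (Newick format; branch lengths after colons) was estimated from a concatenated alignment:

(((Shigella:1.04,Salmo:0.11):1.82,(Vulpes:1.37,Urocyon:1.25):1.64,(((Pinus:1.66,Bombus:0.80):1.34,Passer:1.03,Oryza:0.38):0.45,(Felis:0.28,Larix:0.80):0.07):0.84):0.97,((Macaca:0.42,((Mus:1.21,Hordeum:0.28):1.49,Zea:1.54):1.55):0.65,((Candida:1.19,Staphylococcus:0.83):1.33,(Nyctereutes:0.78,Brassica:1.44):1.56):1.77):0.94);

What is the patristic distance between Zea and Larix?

The path runs Zea → … → MRCA → … → Larix; the MRCA is the root of the tree.
Branch lengths along that path: 1.54 + 1.55 + 0.65 + 0.94 + 0.97 + 0.84 + 0.07 + 0.80 = 7.36.

7.36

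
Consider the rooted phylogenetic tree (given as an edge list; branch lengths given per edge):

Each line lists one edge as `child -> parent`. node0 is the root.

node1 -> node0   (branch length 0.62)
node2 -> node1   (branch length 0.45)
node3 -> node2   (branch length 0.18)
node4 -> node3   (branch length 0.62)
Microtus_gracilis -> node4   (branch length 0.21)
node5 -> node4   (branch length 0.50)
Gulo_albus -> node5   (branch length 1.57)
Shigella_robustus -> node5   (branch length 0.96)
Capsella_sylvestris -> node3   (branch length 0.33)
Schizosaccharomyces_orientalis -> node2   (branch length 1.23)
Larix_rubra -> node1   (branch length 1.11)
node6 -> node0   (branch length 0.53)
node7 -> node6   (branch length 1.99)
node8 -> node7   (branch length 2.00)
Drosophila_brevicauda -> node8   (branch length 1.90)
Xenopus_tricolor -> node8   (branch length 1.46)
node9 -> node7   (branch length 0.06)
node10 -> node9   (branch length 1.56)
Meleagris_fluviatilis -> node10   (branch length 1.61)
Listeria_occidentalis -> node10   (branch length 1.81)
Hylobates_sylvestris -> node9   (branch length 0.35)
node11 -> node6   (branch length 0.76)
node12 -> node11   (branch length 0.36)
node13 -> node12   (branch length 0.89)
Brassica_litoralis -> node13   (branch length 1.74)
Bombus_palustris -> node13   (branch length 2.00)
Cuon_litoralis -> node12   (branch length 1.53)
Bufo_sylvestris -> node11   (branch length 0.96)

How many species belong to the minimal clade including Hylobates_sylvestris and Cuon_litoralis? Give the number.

The MRCA of Hylobates_sylvestris and Cuon_litoralis is the node subtending (((Drosophila_brevicauda,Xenopus_tricolor),((Meleagris_fluviatilis,Listeria_occidentalis),Hylobates_sylvestris)),(((Brassica_litoralis,Bombus_palustris),Cuon_litoralis),Bufo_sylvestris)).
That clade contains 9 terminal taxa: Bombus_palustris, Brassica_litoralis, Bufo_sylvestris, Cuon_litoralis, Drosophila_brevicauda, Hylobates_sylvestris, Listeria_occidentalis, Meleagris_fluviatilis, Xenopus_tricolor.

9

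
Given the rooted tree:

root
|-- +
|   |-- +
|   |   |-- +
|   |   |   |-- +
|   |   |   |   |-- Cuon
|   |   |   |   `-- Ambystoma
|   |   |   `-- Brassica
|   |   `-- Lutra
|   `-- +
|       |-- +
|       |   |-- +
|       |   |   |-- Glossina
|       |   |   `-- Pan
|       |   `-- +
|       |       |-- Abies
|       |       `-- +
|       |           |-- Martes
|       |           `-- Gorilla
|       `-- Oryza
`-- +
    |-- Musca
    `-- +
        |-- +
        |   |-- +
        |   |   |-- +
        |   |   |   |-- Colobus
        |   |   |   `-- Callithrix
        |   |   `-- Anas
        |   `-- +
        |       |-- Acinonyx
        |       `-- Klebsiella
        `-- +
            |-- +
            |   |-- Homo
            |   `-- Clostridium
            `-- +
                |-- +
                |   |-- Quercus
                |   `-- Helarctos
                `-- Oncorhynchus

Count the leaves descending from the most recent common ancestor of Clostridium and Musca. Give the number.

11

The MRCA of Clostridium and Musca is the node subtending (Musca,((((Colobus,Callithrix),Anas),(Acinonyx,Klebsiella)),((Homo,Clostridium),((Quercus,Helarctos),Oncorhynchus)))).
That clade contains 11 terminal taxa: Acinonyx, Anas, Callithrix, Clostridium, Colobus, Helarctos, Homo, Klebsiella, Musca, Oncorhynchus, Quercus.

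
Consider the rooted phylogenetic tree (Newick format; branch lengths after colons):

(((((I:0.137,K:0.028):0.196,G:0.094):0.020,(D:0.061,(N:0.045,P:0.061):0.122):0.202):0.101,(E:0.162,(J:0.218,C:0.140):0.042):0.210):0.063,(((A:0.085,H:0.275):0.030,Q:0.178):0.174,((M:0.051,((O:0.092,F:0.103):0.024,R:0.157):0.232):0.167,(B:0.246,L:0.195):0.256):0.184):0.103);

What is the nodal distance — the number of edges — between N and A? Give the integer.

The MRCA of N and A is the root of the tree.
From N up to that node: 5 branches. From A up to the same node: 4 branches. Total: 5 + 4 = 9.

9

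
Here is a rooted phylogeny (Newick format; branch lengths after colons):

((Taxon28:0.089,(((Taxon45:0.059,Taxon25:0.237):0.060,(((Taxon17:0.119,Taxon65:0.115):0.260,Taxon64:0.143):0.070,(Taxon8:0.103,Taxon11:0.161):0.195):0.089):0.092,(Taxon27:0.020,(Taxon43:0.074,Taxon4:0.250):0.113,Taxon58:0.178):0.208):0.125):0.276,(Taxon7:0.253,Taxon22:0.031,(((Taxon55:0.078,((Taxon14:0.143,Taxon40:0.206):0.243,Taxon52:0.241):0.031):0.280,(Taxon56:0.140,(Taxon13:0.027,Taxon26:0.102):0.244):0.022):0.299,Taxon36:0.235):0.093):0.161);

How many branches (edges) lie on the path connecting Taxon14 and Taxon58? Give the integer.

11

The MRCA of Taxon14 and Taxon58 is the root of the tree.
From Taxon14 up to that node: 7 branches. From Taxon58 up to the same node: 4 branches. Total: 7 + 4 = 11.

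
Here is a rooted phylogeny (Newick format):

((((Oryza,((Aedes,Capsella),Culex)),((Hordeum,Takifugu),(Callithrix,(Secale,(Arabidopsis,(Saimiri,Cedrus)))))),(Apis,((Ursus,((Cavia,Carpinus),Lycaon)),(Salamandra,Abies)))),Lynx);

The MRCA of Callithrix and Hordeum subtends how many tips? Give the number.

The MRCA of Callithrix and Hordeum is the node subtending ((Hordeum,Takifugu),(Callithrix,(Secale,(Arabidopsis,(Saimiri,Cedrus))))).
That clade contains 7 terminal taxa: Arabidopsis, Callithrix, Cedrus, Hordeum, Saimiri, Secale, Takifugu.

7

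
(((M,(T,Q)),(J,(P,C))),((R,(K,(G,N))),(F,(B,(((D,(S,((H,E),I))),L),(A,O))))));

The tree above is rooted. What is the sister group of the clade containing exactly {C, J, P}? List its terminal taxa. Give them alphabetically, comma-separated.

M, Q, T

The clade containing exactly {C, J, P} attaches to the tree at the node subtending ((M,(T,Q)),(J,(P,C))).
The other lineage descending from that same node — the sister group — is (M,(T,Q)); its 3 tips in alphabetical order are the answer.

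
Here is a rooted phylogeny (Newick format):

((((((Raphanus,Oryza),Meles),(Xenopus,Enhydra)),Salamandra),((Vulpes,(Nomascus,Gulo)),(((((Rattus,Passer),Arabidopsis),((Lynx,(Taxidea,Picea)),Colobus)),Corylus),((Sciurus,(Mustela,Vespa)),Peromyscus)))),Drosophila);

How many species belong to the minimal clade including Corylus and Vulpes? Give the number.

15

The MRCA of Corylus and Vulpes is the node subtending ((Vulpes,(Nomascus,Gulo)),(((((Rattus,Passer),Arabidopsis),((Lynx,(Taxidea,Picea)),Colobus)),Corylus),((Sciurus,(Mustela,Vespa)),Peromyscus))).
That clade contains 15 terminal taxa: Arabidopsis, Colobus, Corylus, Gulo, Lynx, Mustela, Nomascus, Passer, Peromyscus, Picea, Rattus, Sciurus, Taxidea, Vespa, Vulpes.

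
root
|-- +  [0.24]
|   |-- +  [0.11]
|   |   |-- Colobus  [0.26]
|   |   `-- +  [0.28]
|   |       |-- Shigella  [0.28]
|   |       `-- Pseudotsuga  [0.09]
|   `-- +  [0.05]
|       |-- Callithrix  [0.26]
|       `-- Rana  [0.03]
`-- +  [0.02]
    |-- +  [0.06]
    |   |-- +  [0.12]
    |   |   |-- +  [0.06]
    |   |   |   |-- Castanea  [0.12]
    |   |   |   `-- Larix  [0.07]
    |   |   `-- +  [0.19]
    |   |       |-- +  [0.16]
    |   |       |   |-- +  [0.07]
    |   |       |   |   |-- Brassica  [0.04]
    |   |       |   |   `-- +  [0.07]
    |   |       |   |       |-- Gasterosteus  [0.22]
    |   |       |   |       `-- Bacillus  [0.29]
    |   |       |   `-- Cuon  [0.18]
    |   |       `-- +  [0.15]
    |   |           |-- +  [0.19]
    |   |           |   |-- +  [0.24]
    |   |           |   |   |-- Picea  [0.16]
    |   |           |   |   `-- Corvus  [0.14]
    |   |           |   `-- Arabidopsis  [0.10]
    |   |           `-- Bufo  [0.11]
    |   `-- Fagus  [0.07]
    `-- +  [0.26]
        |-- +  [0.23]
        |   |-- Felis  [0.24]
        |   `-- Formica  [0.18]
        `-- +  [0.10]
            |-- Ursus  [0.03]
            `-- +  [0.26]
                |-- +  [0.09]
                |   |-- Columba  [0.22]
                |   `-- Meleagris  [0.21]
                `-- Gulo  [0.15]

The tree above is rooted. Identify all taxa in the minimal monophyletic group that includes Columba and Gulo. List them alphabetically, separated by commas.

Tracing Columba: it sits inside (Columba,Meleagris).
Tracing Gulo: it sits inside ((Columba,Meleagris),Gulo).
The smallest clade enclosing both is ((Columba,Meleagris),Gulo); the answer is its 3 terminal taxa in alphabetical order.

Columba, Gulo, Meleagris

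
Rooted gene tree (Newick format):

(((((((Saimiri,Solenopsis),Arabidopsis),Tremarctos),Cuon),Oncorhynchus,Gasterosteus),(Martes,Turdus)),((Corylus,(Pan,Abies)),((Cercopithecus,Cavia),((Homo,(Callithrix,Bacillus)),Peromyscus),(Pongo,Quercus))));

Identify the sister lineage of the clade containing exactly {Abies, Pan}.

Corylus

The clade containing exactly {Abies, Pan} attaches to the tree at the node subtending (Corylus,(Pan,Abies)).
The other lineage descending from that same node — the sister group — is the single tip Corylus.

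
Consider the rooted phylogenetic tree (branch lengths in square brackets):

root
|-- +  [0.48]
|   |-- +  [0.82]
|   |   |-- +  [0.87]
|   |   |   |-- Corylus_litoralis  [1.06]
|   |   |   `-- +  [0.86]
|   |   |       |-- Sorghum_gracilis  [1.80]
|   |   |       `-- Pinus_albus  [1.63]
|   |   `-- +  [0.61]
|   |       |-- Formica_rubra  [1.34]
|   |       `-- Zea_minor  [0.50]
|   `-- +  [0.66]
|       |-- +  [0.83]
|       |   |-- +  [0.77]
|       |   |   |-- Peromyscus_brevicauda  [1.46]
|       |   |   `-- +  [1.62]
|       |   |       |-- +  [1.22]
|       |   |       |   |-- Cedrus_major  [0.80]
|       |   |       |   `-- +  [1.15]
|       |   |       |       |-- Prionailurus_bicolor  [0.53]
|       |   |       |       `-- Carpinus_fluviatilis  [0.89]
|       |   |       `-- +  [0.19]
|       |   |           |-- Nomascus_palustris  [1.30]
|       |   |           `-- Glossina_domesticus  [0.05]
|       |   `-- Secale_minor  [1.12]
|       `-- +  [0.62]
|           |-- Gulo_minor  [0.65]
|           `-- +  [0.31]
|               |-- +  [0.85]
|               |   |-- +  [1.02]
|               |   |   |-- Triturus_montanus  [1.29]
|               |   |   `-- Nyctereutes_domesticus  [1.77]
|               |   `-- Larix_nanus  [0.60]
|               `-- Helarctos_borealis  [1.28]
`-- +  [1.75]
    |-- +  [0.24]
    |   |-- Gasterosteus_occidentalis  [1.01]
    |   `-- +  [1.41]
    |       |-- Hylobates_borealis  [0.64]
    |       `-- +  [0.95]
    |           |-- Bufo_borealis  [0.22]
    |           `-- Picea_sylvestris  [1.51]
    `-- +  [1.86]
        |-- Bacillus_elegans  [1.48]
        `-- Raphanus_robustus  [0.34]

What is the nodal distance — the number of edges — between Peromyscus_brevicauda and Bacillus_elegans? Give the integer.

The MRCA of Peromyscus_brevicauda and Bacillus_elegans is the root of the tree.
From Peromyscus_brevicauda up to that node: 5 branches. From Bacillus_elegans up to the same node: 3 branches. Total: 5 + 3 = 8.

8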